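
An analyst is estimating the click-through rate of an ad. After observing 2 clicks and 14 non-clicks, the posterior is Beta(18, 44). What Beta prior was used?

Beta(16, 30)

A Beta(α, β) prior with s successes and f failures in binomial data gives a Beta(α+s, β+f) posterior.
So α = 18 − 2 = 16 and β = 44 − 14 = 30.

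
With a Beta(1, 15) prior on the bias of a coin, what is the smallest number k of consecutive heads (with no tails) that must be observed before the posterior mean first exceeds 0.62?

k = 24

After k heads and 0 tails the posterior is Beta(1+k, 15), with mean (1+k)/(1+15+k).
Set (1+k)/(16+k) > 0.62 and solve: k > (0.62·16 − 1)/(1 − 0.62) = 23.474.
The smallest integer exceeding 23.474 is 24.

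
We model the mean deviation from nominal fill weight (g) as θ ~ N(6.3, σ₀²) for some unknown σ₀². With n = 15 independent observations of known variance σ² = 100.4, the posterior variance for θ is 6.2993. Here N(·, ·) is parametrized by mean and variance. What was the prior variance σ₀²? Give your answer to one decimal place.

Posterior precision equals prior precision plus data precision: 1/σ_n² = 1/σ₀² + n/σ².
So 1/σ₀² = 1/6.2993 − 15/100.4 = 0.158748 − 0.149402 = 0.009346.
Hence σ₀² = 1/0.009346 ≈ 107.0.

σ₀² = 107.0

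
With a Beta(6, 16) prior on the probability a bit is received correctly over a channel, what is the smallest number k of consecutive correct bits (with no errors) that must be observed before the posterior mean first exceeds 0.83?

After k correct bits and 0 errors the posterior is Beta(6+k, 16), with mean (6+k)/(6+16+k).
Set (6+k)/(22+k) > 0.83 and solve: k > (0.83·22 − 6)/(1 − 0.83) = 72.118.
The smallest integer exceeding 72.118 is 73, and checking k=73: (79)/(95) = 0.8316 > 0.83.

k = 73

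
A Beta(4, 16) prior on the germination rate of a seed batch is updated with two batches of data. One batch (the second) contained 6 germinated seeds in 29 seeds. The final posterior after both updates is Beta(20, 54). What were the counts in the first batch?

10 germinated seeds and 15 non-germinating seeds

Because Beta–binomial updating is additive in the counts, the combined data contributed (α_post−α_prior, β_post−β_prior) successes and failures.
Total across both batches: 20−4=16 germinated seeds, 54−16=38 non-germinating seeds.
Subtract the second batch: 16−6=10 germinated seeds and 38−23=15 non-germinating seeds.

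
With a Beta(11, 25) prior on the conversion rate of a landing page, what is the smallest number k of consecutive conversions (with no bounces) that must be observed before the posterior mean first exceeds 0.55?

k = 20

After k conversions and 0 bounces the posterior is Beta(11+k, 25), with mean (11+k)/(11+25+k).
Set (11+k)/(36+k) > 0.55 and solve: k > (0.55·36 − 11)/(1 − 0.55) = 19.556.
The smallest integer exceeding 19.556 is 20.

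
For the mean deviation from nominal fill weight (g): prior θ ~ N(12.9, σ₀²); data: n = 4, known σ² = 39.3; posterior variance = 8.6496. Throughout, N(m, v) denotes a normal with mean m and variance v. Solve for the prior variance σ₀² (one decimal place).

For the Normal–Normal model with known σ², precisions add: τ_n = τ₀ + n/σ².
So 1/σ₀² = 1/8.6496 − 4/39.3 = 0.115612 − 0.101781 = 0.013831.
Hence σ₀² = 1/0.013831 ≈ 72.3.

σ₀² = 72.3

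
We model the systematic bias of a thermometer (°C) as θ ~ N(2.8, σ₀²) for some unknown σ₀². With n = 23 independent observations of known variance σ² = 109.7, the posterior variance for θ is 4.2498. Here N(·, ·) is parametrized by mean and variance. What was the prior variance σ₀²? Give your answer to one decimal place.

σ₀² = 39.0

Posterior precision equals prior precision plus data precision: 1/σ_n² = 1/σ₀² + n/σ².
So 1/σ₀² = 1/4.2498 − 23/109.7 = 0.235305 − 0.209663 = 0.025642.
Hence σ₀² = 1/0.025642 ≈ 39.0.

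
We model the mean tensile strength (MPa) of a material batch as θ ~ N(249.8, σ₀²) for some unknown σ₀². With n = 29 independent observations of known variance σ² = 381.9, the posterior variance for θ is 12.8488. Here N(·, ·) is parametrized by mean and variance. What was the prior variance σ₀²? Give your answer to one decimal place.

σ₀² = 528.5

Posterior precision equals prior precision plus data precision: 1/σ_n² = 1/σ₀² + n/σ².
So 1/σ₀² = 1/12.8488 − 29/381.9 = 0.077828 − 0.075936 = 0.001892.
Hence σ₀² = 1/0.001892 ≈ 528.5.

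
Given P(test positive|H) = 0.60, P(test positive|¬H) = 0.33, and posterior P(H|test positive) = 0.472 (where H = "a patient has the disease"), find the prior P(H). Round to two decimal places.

Bayes' rule in odds form gives O(H|E) = O(H)·[P(E|H)/P(E|¬H)], hence O(H) = O(H|E)/LR.
Posterior odds = 0.472/(1−0.472) = 0.8939. LR = 0.60/0.33 = 1.8182.
Prior odds = 0.8939/1.8182 = 0.4916, so P(H) = 0.4916/(1+0.4916) ≈ 0.33.

P(H) = 0.33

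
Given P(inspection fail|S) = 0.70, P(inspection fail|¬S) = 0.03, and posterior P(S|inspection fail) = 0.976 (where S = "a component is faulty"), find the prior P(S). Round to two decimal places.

In odds form, posterior odds = prior odds × likelihood ratio, so prior odds = posterior odds ÷ LR.
Posterior odds = 0.976/(1−0.976) = 40.6667. LR = 0.70/0.03 = 23.3333.
Prior odds = 40.6667/23.3333 = 1.7429, so P(S) = 1.7429/(1+1.7429) ≈ 0.64.

P(S) = 0.64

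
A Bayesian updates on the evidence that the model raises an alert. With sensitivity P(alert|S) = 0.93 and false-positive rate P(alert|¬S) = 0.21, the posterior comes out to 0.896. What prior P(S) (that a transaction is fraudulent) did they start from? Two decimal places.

Bayes' rule in odds form gives O(S|E) = O(S)·[P(E|S)/P(E|¬S)], hence O(S) = O(S|E)/LR.
Posterior odds = 0.896/(1−0.896) = 8.6154. LR = 0.93/0.21 = 4.4286.
Prior odds = 8.6154/4.4286 = 1.9454, so P(S) = 1.9454/(1+1.9454) ≈ 0.66.

P(S) = 0.66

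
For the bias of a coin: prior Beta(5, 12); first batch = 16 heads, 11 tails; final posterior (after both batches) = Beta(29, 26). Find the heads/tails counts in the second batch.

Sequential conjugate updates are equivalent to a single update on the pooled data, so total successes = posterior α − prior α and total failures = posterior β − prior β.
Total across both batches: 29−5=24 heads, 26−12=14 tails.
Subtract the first batch: 24−16=8 heads and 14−11=3 tails.

8 heads and 3 tails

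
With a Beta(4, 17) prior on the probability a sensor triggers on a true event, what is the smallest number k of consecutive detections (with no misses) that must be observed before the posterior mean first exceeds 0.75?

After k detections and 0 misses the posterior is Beta(4+k, 17), with mean (4+k)/(4+17+k).
Set (4+k)/(21+k) > 0.75 and solve: k > (0.75·21 − 4)/(1 − 0.75) = 47.000.
The smallest integer exceeding 47.000 is 48, and checking k=48: (52)/(69) = 0.7536 > 0.75.

k = 48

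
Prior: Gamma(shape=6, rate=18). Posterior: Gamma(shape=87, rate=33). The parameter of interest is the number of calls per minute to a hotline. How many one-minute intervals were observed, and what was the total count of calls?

n = 15 one-minute intervals with total 81 calls

A Gamma(α, β) prior (rate parametrization) on a Poisson rate with n observations summing to S gives posterior Gamma(α+S, β+n).
Matching: Σxᵢ = 87 − 6 = 81 and n = 33 − 18 = 15.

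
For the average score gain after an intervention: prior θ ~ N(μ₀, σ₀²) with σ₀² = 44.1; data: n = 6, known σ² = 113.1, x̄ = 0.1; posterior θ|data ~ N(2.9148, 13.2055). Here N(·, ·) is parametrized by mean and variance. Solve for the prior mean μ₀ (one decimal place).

The posterior mean is a precision-weighted average: μ_n = (τ₀μ₀ + τ_data·x̄)/(τ₀+τ_data), with τ₀=1/σ₀² and τ_data=n/σ².
Here τ₀ = 1/44.1 = 0.022676 and τ_data = 6/113.1 = 0.053050, so τ_n = 0.075726.
Rearranging for μ₀: μ₀ = (μ_n·τ_n − τ_data·x̄)/τ₀ = (2.9148·0.075726 − 0.053050·0.1) / 0.022676 = 0.215421/0.022676 ≈ 9.5.

μ₀ = 9.5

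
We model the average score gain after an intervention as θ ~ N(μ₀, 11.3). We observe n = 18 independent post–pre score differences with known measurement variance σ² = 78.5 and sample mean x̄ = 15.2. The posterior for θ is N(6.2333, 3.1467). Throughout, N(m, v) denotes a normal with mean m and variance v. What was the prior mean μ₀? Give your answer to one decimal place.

The posterior mean is a precision-weighted average: μ_n = (τ₀μ₀ + τ_data·x̄)/(τ₀+τ_data), with τ₀=1/σ₀² and τ_data=n/σ².
Here τ₀ = 1/11.3 = 0.088496 and τ_data = 18/78.5 = 0.229299, so τ_n = 0.317795.
Rearranging for μ₀: μ₀ = (μ_n·τ_n − τ_data·x̄)/τ₀ = (6.2333·0.317795 − 0.229299·15.2) / 0.088496 = -1.504433/0.088496 ≈ -17.0.

μ₀ = -17.0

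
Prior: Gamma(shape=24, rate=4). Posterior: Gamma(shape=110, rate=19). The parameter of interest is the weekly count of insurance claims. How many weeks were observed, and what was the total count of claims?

n = 15 weeks with total 86 claims

Gamma–Poisson conjugacy: posterior shape = α + Σxᵢ, posterior rate = β + n.
Matching: Σxᵢ = 110 − 24 = 86 and n = 19 − 4 = 15.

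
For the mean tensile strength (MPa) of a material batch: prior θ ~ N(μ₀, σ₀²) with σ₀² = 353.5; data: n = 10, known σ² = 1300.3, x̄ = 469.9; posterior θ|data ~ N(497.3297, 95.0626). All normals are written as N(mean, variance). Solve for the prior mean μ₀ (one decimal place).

μ₀ = 571.9

With known observation variance, the Normal–Normal posterior has precision τ_n = τ₀ + n/σ² and mean μ_n = (τ₀μ₀ + (n/σ²)x̄)/τ_n.
Here τ₀ = 1/353.5 = 0.002829 and τ_data = 10/1300.3 = 0.007691, so τ_n = 0.010520.
Rearranging for μ₀: μ₀ = (μ_n·τ_n − τ_data·x̄)/τ₀ = (497.3297·0.010520 − 0.007691·469.9) / 0.002829 = 1.617908/0.002829 ≈ 571.9.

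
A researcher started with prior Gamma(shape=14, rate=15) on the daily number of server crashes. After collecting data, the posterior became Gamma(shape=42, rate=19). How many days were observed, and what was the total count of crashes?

Gamma–Poisson conjugacy: posterior shape = α + Σxᵢ, posterior rate = β + n.
Matching: Σxᵢ = 42 − 14 = 28 and n = 19 − 15 = 4.

n = 4 days with total 28 crashes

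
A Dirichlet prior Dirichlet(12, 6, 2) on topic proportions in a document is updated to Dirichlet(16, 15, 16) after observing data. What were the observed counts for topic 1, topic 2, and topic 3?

counts (4, 9, 14)

For a Dirichlet(α) prior with multinomial counts c, the posterior is Dirichlet(α + c) componentwise.
Counts are posterior − prior componentwise: 16−12=4, 15−6=9, 16−2=14.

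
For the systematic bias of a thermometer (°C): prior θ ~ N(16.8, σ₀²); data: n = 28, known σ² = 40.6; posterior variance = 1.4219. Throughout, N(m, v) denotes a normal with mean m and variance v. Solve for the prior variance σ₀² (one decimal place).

Posterior precision equals prior precision plus data precision: 1/σ_n² = 1/σ₀² + n/σ².
So 1/σ₀² = 1/1.4219 − 28/40.6 = 0.703284 − 0.689655 = 0.013629.
Hence σ₀² = 1/0.013629 ≈ 73.4.

σ₀² = 73.4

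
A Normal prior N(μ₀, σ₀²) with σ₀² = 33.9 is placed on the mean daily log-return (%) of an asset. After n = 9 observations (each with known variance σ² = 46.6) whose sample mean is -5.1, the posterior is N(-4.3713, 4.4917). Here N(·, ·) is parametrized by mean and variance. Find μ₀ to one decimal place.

μ₀ = 0.4

The posterior mean is a precision-weighted average: μ_n = (τ₀μ₀ + τ_data·x̄)/(τ₀+τ_data), with τ₀=1/σ₀² and τ_data=n/σ².
Here τ₀ = 1/33.9 = 0.029499 and τ_data = 9/46.6 = 0.193133, so τ_n = 0.222632.
Rearranging for μ₀: μ₀ = (μ_n·τ_n − τ_data·x̄)/τ₀ = (-4.3713·0.222632 − 0.193133·-5.1) / 0.029499 = 0.011787/0.029499 ≈ 0.4.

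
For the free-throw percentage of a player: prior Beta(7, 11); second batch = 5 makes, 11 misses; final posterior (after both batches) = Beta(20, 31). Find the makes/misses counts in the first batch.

8 makes and 9 misses

Because Beta–binomial updating is additive in the counts, the combined data contributed (α_post−α_prior, β_post−β_prior) successes and failures.
Total across both batches: 20−7=13 makes, 31−11=20 misses.
Subtract the second batch: 13−5=8 makes and 20−11=9 misses.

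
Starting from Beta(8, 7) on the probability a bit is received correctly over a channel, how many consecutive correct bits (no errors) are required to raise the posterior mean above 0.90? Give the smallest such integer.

k = 56

After k correct bits and 0 errors the posterior is Beta(8+k, 7), with mean (8+k)/(8+7+k).
Set (8+k)/(15+k) > 0.90 and solve: k > (0.90·15 − 8)/(1 − 0.90) = 55.000.
The smallest integer exceeding 55.000 is 56, and checking k=56: (64)/(71) = 0.9014 > 0.90.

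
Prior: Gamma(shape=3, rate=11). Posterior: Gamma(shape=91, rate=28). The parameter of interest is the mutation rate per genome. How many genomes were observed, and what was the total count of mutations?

n = 17 genomes with total 88 mutations

Gamma–Poisson conjugacy: posterior shape = α + Σxᵢ, posterior rate = β + n.
Matching: Σxᵢ = 91 − 3 = 88 and n = 28 − 11 = 17.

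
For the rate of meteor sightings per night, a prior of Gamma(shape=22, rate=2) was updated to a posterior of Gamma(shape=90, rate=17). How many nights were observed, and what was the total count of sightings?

n = 15 nights with total 68 sightings

Gamma–Poisson conjugacy: posterior shape = α + Σxᵢ, posterior rate = β + n.
Matching: Σxᵢ = 90 − 22 = 68 and n = 17 − 2 = 15.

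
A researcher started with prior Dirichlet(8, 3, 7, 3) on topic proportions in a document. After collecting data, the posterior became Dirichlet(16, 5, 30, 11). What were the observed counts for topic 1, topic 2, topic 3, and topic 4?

For a Dirichlet(α) prior with multinomial counts c, the posterior is Dirichlet(α + c) componentwise.
Counts are posterior − prior componentwise: 16−8=8, 5−3=2, 30−7=23, 11−3=8.

counts (8, 2, 23, 8)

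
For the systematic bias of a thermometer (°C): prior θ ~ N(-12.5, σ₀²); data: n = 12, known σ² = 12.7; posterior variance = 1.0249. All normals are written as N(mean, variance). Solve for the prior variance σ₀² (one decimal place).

Posterior precision equals prior precision plus data precision: 1/σ_n² = 1/σ₀² + n/σ².
So 1/σ₀² = 1/1.0249 − 12/12.7 = 0.975705 − 0.944882 = 0.030823.
Hence σ₀² = 1/0.030823 ≈ 32.4.

σ₀² = 32.4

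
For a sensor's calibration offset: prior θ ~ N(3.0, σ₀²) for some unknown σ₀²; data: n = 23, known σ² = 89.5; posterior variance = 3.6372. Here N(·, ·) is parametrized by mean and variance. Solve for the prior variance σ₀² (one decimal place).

σ₀² = 55.7

Posterior precision equals prior precision plus data precision: 1/σ_n² = 1/σ₀² + n/σ².
So 1/σ₀² = 1/3.6372 − 23/89.5 = 0.274937 − 0.256983 = 0.017954.
Hence σ₀² = 1/0.017954 ≈ 55.7.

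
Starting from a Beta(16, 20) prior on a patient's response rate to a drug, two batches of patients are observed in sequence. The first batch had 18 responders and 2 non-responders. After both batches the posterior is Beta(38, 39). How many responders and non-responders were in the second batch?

Because Beta–binomial updating is additive in the counts, the combined data contributed (α_post−α_prior, β_post−β_prior) successes and failures.
Total across both batches: 38−16=22 responders, 39−20=19 non-responders.
Subtract the first batch: 22−18=4 responders and 19−2=17 non-responders.

4 responders and 17 non-responders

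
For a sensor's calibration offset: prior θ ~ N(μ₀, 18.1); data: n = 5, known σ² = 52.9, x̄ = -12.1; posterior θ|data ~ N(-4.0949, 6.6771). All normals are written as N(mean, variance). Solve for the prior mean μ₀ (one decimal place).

With known observation variance, the Normal–Normal posterior has precision τ_n = τ₀ + n/σ² and mean μ_n = (τ₀μ₀ + (n/σ²)x̄)/τ_n.
Here τ₀ = 1/18.1 = 0.055249 and τ_data = 5/52.9 = 0.094518, so τ_n = 0.149767.
Rearranging for μ₀: μ₀ = (μ_n·τ_n − τ_data·x̄)/τ₀ = (-4.0949·0.149767 − 0.094518·-12.1) / 0.055249 = 0.530387/0.055249 ≈ 9.6.

μ₀ = 9.6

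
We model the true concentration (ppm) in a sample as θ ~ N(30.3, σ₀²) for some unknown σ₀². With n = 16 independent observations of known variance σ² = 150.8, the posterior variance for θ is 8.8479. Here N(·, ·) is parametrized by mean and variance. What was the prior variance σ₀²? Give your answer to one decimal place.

σ₀² = 144.5

For the Normal–Normal model with known σ², precisions add: τ_n = τ₀ + n/σ².
So 1/σ₀² = 1/8.8479 − 16/150.8 = 0.113021 − 0.106101 = 0.006920.
Hence σ₀² = 1/0.006920 ≈ 144.5.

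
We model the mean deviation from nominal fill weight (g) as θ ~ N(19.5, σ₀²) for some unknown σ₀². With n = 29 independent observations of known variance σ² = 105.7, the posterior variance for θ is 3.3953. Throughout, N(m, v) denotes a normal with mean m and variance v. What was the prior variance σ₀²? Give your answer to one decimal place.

For the Normal–Normal model with known σ², precisions add: τ_n = τ₀ + n/σ².
So 1/σ₀² = 1/3.3953 − 29/105.7 = 0.294525 − 0.274361 = 0.020164.
Hence σ₀² = 1/0.020164 ≈ 49.6.

σ₀² = 49.6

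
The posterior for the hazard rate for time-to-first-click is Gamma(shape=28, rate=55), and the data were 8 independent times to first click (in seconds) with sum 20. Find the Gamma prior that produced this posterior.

Gamma(shape=20, rate=35)

Gamma–exponential conjugacy: posterior shape = α + n, posterior rate = β + Σtᵢ.
So α = 28 − 8 = 20 and β = 55 − 20 = 35.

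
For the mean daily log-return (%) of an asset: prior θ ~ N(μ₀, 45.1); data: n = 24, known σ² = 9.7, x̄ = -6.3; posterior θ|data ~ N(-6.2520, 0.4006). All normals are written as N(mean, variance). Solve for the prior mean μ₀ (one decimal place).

μ₀ = -0.9

The posterior mean is a precision-weighted average: μ_n = (τ₀μ₀ + τ_data·x̄)/(τ₀+τ_data), with τ₀=1/σ₀² and τ_data=n/σ².
Here τ₀ = 1/45.1 = 0.022173 and τ_data = 24/9.7 = 2.474227, so τ_n = 2.496400.
Rearranging for μ₀: μ₀ = (μ_n·τ_n − τ_data·x̄)/τ₀ = (-6.2520·2.496400 − 2.474227·-6.3) / 0.022173 = -0.019863/0.022173 ≈ -0.9.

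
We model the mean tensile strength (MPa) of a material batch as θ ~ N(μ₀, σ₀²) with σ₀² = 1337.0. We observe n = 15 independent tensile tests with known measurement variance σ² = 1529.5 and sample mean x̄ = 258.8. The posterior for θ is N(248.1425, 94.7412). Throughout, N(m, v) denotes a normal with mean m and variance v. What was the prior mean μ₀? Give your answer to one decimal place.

The posterior mean is a precision-weighted average: μ_n = (τ₀μ₀ + τ_data·x̄)/(τ₀+τ_data), with τ₀=1/σ₀² and τ_data=n/σ².
Here τ₀ = 1/1337.0 = 0.000748 and τ_data = 15/1529.5 = 0.009807, so τ_n = 0.010555.
Rearranging for μ₀: μ₀ = (μ_n·τ_n − τ_data·x̄)/τ₀ = (248.1425·0.010555 − 0.009807·258.8) / 0.000748 = 0.081092/0.000748 ≈ 108.4.

μ₀ = 108.4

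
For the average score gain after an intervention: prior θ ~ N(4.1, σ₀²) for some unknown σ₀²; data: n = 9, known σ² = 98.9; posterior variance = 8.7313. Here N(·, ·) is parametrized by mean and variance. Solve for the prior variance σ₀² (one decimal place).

σ₀² = 42.5

For the Normal–Normal model with known σ², precisions add: τ_n = τ₀ + n/σ².
So 1/σ₀² = 1/8.7313 − 9/98.9 = 0.114530 − 0.091001 = 0.023529.
Hence σ₀² = 1/0.023529 ≈ 42.5.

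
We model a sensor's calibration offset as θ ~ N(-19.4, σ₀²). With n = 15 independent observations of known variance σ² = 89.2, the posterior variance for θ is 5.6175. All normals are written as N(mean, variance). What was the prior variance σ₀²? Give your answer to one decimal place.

For the Normal–Normal model with known σ², precisions add: τ_n = τ₀ + n/σ².
So 1/σ₀² = 1/5.6175 − 15/89.2 = 0.178015 − 0.168161 = 0.009854.
Hence σ₀² = 1/0.009854 ≈ 101.5.

σ₀² = 101.5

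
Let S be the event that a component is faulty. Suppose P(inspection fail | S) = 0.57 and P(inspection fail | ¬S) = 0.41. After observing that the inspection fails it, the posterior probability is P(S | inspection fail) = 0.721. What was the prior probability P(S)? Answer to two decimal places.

Bayes' rule in odds form gives O(S|E) = O(S)·[P(E|S)/P(E|¬S)], hence O(S) = O(S|E)/LR.
Posterior odds = 0.721/(1−0.721) = 2.5842. LR = 0.57/0.41 = 1.3902.
Prior odds = 2.5842/1.3902 = 1.8589, so P(S) = 1.8589/(1+1.8589) ≈ 0.65.

P(S) = 0.65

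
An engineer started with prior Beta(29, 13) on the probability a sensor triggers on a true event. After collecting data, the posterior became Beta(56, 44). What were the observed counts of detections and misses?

27 detections and 31 misses

A Beta(a, b) prior with s successes and f failures in binomial data gives a Beta(a+s, b+f) posterior.
So s = 56 − 29 = 27 and f = 44 − 13 = 31.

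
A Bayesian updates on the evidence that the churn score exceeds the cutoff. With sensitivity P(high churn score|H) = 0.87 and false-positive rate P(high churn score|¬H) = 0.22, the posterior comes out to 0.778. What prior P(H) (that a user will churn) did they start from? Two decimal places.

Bayes' rule in odds form gives O(H|E) = O(H)·[P(E|H)/P(E|¬H)], hence O(H) = O(H|E)/LR.
Posterior odds = 0.778/(1−0.778) = 3.5045. LR = 0.87/0.22 = 3.9545.
Prior odds = 3.5045/3.9545 = 0.8862, so P(H) = 0.8862/(1+0.8862) ≈ 0.47.

P(H) = 0.47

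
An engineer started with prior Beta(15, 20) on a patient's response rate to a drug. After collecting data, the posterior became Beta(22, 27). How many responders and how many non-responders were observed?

7 responders and 7 non-responders

A Beta(α, β) prior with s successes and f failures in binomial data gives a Beta(α+s, β+f) posterior.
So s = 22 − 15 = 7 and f = 27 − 20 = 7.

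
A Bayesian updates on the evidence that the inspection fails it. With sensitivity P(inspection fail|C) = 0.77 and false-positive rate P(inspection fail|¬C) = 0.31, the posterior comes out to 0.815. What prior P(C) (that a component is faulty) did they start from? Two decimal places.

In odds form, posterior odds = prior odds × likelihood ratio, so prior odds = posterior odds ÷ LR.
Posterior odds = 0.815/(1−0.815) = 4.4054. LR = 0.77/0.31 = 2.4839.
Prior odds = 4.4054/2.4839 = 1.7736, so P(C) = 1.7736/(1+1.7736) ≈ 0.64.

P(C) = 0.64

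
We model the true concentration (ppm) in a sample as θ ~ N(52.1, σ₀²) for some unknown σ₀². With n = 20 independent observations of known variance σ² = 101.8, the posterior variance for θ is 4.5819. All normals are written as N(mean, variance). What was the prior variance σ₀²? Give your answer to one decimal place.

σ₀² = 45.9

Posterior precision equals prior precision plus data precision: 1/σ_n² = 1/σ₀² + n/σ².
So 1/σ₀² = 1/4.5819 − 20/101.8 = 0.218250 − 0.196464 = 0.021786.
Hence σ₀² = 1/0.021786 ≈ 45.9.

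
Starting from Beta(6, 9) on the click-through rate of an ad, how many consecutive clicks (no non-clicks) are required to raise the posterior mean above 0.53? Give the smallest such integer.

k = 5

After k clicks and 0 non-clicks the posterior is Beta(6+k, 9), with mean (6+k)/(6+9+k).
Set (6+k)/(15+k) > 0.53 and solve: k > (0.53·15 − 6)/(1 − 0.53) = 4.149.
The smallest integer exceeding 4.149 is 5, and checking k=5: (11)/(20) = 0.5500 > 0.53.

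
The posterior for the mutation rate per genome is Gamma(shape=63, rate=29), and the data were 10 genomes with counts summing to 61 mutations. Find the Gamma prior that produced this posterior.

Gamma–Poisson conjugacy: posterior shape = α + Σxᵢ, posterior rate = β + n.
So α = 63 − 61 = 2 and β = 29 − 10 = 19.

Gamma(shape=2, rate=19)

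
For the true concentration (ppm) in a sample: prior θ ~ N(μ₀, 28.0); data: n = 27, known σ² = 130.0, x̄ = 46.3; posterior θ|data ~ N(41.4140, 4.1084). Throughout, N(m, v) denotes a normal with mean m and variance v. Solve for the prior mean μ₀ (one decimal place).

μ₀ = 13.0

With known observation variance, the Normal–Normal posterior has precision τ_n = τ₀ + n/σ² and mean μ_n = (τ₀μ₀ + (n/σ²)x̄)/τ_n.
Here τ₀ = 1/28.0 = 0.035714 and τ_data = 27/130.0 = 0.207692, so τ_n = 0.243406.
Rearranging for μ₀: μ₀ = (μ_n·τ_n − τ_data·x̄)/τ₀ = (41.4140·0.243406 − 0.207692·46.3) / 0.035714 = 0.464276/0.035714 ≈ 13.0.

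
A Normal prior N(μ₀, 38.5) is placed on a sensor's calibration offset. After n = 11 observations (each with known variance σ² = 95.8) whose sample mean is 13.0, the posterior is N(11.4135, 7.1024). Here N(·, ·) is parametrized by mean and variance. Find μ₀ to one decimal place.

μ₀ = 4.4

With known observation variance, the Normal–Normal posterior has precision τ_n = τ₀ + n/σ² and mean μ_n = (τ₀μ₀ + (n/σ²)x̄)/τ_n.
Here τ₀ = 1/38.5 = 0.025974 and τ_data = 11/95.8 = 0.114823, so τ_n = 0.140797.
Rearranging for μ₀: μ₀ = (μ_n·τ_n − τ_data·x̄)/τ₀ = (11.4135·0.140797 − 0.114823·13.0) / 0.025974 = 0.114288/0.025974 ≈ 4.4.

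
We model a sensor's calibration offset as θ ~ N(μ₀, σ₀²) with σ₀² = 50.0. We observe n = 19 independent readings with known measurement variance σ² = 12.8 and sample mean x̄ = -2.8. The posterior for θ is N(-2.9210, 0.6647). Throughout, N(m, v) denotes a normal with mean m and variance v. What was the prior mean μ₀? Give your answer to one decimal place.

μ₀ = -11.9

The posterior mean is a precision-weighted average: μ_n = (τ₀μ₀ + τ_data·x̄)/(τ₀+τ_data), with τ₀=1/σ₀² and τ_data=n/σ².
Here τ₀ = 1/50.0 = 0.020000 and τ_data = 19/12.8 = 1.484375, so τ_n = 1.504375.
Rearranging for μ₀: μ₀ = (μ_n·τ_n − τ_data·x̄)/τ₀ = (-2.9210·1.504375 − 1.484375·-2.8) / 0.020000 = -0.238029/0.020000 ≈ -11.9.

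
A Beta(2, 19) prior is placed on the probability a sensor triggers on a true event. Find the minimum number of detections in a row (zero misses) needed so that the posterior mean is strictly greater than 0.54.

After k detections and 0 misses the posterior is Beta(2+k, 19), with mean (2+k)/(2+19+k).
Set (2+k)/(21+k) > 0.54 and solve: k > (0.54·21 − 2)/(1 − 0.54) = 20.304.
The smallest integer exceeding 20.304 is 21.

k = 21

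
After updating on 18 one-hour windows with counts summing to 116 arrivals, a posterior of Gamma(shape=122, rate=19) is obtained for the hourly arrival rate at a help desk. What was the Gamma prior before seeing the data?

A Gamma(α, β) prior (rate parametrization) on a Poisson rate with n observations summing to S gives posterior Gamma(α+S, β+n).
So α = 122 − 116 = 6 and β = 19 − 18 = 1.

Gamma(shape=6, rate=1)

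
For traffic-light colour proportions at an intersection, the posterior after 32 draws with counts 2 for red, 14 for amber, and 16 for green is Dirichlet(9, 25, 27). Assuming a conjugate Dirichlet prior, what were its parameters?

For a Dirichlet(α) prior with multinomial counts c, the posterior is Dirichlet(α + c) componentwise.
Subtract each count from the matching posterior parameter: 9−2=7, 25−14=11, 27−16=11.

Dirichlet(7, 11, 11)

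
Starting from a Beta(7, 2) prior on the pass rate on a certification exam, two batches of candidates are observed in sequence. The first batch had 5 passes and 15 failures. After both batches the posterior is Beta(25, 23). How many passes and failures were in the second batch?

13 passes and 6 failures

Sequential conjugate updates are equivalent to a single update on the pooled data, so total successes = posterior α − prior α and total failures = posterior β − prior β.
Total across both batches: 25−7=18 passes, 23−2=21 failures.
Subtract the first batch: 18−5=13 passes and 21−15=6 failures.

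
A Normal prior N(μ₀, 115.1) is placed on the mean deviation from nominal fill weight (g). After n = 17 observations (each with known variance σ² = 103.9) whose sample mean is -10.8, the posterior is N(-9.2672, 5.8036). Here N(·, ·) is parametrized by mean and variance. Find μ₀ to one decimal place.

μ₀ = 19.6

The posterior mean is a precision-weighted average: μ_n = (τ₀μ₀ + τ_data·x̄)/(τ₀+τ_data), with τ₀=1/σ₀² and τ_data=n/σ².
Here τ₀ = 1/115.1 = 0.008688 and τ_data = 17/103.9 = 0.163619, so τ_n = 0.172307.
Rearranging for μ₀: μ₀ = (μ_n·τ_n − τ_data·x̄)/τ₀ = (-9.2672·0.172307 − 0.163619·-10.8) / 0.008688 = 0.170282/0.008688 ≈ 19.6.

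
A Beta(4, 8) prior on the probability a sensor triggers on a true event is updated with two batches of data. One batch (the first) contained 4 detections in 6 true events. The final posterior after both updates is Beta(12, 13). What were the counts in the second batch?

Because Beta–binomial updating is additive in the counts, the combined data contributed (α_post−α_prior, β_post−β_prior) successes and failures.
Total across both batches: 12−4=8 detections, 13−8=5 misses.
Subtract the first batch: 8−4=4 detections and 5−2=3 misses.

4 detections and 3 misses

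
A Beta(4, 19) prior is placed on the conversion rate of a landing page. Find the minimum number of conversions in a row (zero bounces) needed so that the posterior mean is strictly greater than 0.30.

After k conversions and 0 bounces the posterior is Beta(4+k, 19), with mean (4+k)/(4+19+k).
Set (4+k)/(23+k) > 0.30 and solve: k > (0.30·23 − 4)/(1 − 0.30) = 4.143.
The smallest integer exceeding 4.143 is 5, and checking k=5: (9)/(28) = 0.3214 > 0.30.

k = 5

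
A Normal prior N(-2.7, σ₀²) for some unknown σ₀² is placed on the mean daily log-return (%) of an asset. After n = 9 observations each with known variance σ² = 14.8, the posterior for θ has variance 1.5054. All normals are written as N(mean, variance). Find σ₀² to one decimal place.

Posterior precision equals prior precision plus data precision: 1/σ_n² = 1/σ₀² + n/σ².
So 1/σ₀² = 1/1.5054 − 9/14.8 = 0.664275 − 0.608108 = 0.056167.
Hence σ₀² = 1/0.056167 ≈ 17.8.

σ₀² = 17.8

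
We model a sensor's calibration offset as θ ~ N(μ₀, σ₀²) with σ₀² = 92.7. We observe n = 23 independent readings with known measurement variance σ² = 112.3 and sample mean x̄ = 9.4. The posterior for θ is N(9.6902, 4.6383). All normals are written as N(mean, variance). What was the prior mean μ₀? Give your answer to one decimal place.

μ₀ = 15.2

With known observation variance, the Normal–Normal posterior has precision τ_n = τ₀ + n/σ² and mean μ_n = (τ₀μ₀ + (n/σ²)x̄)/τ_n.
Here τ₀ = 1/92.7 = 0.010787 and τ_data = 23/112.3 = 0.204809, so τ_n = 0.215596.
Rearranging for μ₀: μ₀ = (μ_n·τ_n − τ_data·x̄)/τ₀ = (9.6902·0.215596 − 0.204809·9.4) / 0.010787 = 0.163964/0.010787 ≈ 15.2.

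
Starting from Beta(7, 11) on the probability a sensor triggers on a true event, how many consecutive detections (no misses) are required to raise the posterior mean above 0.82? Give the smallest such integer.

After k detections and 0 misses the posterior is Beta(7+k, 11), with mean (7+k)/(7+11+k).
Set (7+k)/(18+k) > 0.82 and solve: k > (0.82·18 − 7)/(1 − 0.82) = 43.111.
The smallest integer exceeding 43.111 is 44.

k = 44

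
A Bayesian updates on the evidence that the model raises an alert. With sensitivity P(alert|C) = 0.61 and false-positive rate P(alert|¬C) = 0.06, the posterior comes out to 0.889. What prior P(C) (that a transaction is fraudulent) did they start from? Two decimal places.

In odds form, posterior odds = prior odds × likelihood ratio, so prior odds = posterior odds ÷ LR.
Posterior odds = 0.889/(1−0.889) = 8.0090. LR = 0.61/0.06 = 10.1667.
Prior odds = 8.0090/10.1667 = 0.7878, so P(C) = 0.7878/(1+0.7878) ≈ 0.44.

P(C) = 0.44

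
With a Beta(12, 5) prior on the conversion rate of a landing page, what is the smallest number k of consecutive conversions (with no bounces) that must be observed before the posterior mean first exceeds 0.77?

k = 5

After k conversions and 0 bounces the posterior is Beta(12+k, 5), with mean (12+k)/(12+5+k).
Set (12+k)/(17+k) > 0.77 and solve: k > (0.77·17 − 12)/(1 − 0.77) = 4.739.
The smallest integer exceeding 4.739 is 5.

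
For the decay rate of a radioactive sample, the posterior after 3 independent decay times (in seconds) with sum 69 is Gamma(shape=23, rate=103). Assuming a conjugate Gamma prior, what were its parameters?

Gamma–exponential conjugacy: posterior shape = α + n, posterior rate = β + Σtᵢ.
So α = 23 − 3 = 20 and β = 103 − 69 = 34.

Gamma(shape=20, rate=34)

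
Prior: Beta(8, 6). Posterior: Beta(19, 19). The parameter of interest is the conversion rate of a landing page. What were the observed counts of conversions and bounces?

A Beta(α, β) prior with s successes and f failures in binomial data gives a Beta(α+s, β+f) posterior.
Match parameters: s=19−8=11, f=19−6=13.

11 conversions and 13 bounces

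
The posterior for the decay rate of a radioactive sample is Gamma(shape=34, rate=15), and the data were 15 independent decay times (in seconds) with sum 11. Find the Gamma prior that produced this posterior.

Gamma(shape=19, rate=4)

Gamma–exponential conjugacy: posterior shape = α + n, posterior rate = β + Σtᵢ.
So α = 34 − 15 = 19 and β = 15 − 11 = 4.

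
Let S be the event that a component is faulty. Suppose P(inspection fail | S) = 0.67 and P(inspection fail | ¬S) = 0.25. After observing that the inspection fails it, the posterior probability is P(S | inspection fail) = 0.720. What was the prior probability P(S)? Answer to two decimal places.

In odds form, posterior odds = prior odds × likelihood ratio, so prior odds = posterior odds ÷ LR.
Posterior odds = 0.720/(1−0.720) = 2.5714. LR = 0.67/0.25 = 2.6800.
Prior odds = 2.5714/2.6800 = 0.9595, so P(S) = 0.9595/(1+0.9595) ≈ 0.49.

P(S) = 0.49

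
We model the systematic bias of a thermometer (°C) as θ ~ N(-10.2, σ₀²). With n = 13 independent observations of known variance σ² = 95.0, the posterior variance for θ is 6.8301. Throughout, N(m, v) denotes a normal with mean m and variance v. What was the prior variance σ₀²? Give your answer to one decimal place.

For the Normal–Normal model with known σ², precisions add: τ_n = τ₀ + n/σ².
So 1/σ₀² = 1/6.8301 − 13/95.0 = 0.146411 − 0.136842 = 0.009569.
Hence σ₀² = 1/0.009569 ≈ 104.5.

σ₀² = 104.5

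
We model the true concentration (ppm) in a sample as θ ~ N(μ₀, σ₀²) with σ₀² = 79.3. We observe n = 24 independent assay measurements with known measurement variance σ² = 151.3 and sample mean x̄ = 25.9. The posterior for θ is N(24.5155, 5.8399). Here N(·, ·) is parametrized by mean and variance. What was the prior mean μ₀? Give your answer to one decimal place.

With known observation variance, the Normal–Normal posterior has precision τ_n = τ₀ + n/σ² and mean μ_n = (τ₀μ₀ + (n/σ²)x̄)/τ_n.
Here τ₀ = 1/79.3 = 0.012610 and τ_data = 24/151.3 = 0.158625, so τ_n = 0.171235.
Rearranging for μ₀: μ₀ = (μ_n·τ_n − τ_data·x̄)/τ₀ = (24.5155·0.171235 − 0.158625·25.9) / 0.012610 = 0.089524/0.012610 ≈ 7.1.

μ₀ = 7.1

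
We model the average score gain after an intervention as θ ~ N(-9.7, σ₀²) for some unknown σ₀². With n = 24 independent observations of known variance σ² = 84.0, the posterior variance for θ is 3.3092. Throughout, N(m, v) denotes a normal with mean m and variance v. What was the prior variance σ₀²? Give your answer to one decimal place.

Posterior precision equals prior precision plus data precision: 1/σ_n² = 1/σ₀² + n/σ².
So 1/σ₀² = 1/3.3092 − 24/84.0 = 0.302188 − 0.285714 = 0.016474.
Hence σ₀² = 1/0.016474 ≈ 60.7.

σ₀² = 60.7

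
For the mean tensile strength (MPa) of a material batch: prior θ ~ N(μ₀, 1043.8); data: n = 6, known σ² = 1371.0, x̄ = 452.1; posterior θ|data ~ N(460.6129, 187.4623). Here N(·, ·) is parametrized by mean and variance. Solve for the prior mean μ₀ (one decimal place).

With known observation variance, the Normal–Normal posterior has precision τ_n = τ₀ + n/σ² and mean μ_n = (τ₀μ₀ + (n/σ²)x̄)/τ_n.
Here τ₀ = 1/1043.8 = 0.000958 and τ_data = 6/1371.0 = 0.004376, so τ_n = 0.005334.
Rearranging for μ₀: μ₀ = (μ_n·τ_n − τ_data·x̄)/τ₀ = (460.6129·0.005334 − 0.004376·452.1) / 0.000958 = 0.478520/0.000958 ≈ 499.5.

μ₀ = 499.5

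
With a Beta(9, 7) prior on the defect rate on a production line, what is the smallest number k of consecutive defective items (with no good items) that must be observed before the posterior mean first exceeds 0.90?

k = 55

After k defective items and 0 good items the posterior is Beta(9+k, 7), with mean (9+k)/(9+7+k).
Set (9+k)/(16+k) > 0.90 and solve: k > (0.90·16 − 9)/(1 − 0.90) = 54.000.
The smallest integer exceeding 54.000 is 55, and checking k=55: (64)/(71) = 0.9014 > 0.90.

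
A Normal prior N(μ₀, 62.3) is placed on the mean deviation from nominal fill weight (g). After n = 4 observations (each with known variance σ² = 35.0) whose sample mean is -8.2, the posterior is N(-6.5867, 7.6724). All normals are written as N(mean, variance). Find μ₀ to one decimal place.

μ₀ = 4.9

The posterior mean is a precision-weighted average: μ_n = (τ₀μ₀ + τ_data·x̄)/(τ₀+τ_data), with τ₀=1/σ₀² and τ_data=n/σ².
Here τ₀ = 1/62.3 = 0.016051 and τ_data = 4/35.0 = 0.114286, so τ_n = 0.130337.
Rearranging for μ₀: μ₀ = (μ_n·τ_n − τ_data·x̄)/τ₀ = (-6.5867·0.130337 − 0.114286·-8.2) / 0.016051 = 0.078654/0.016051 ≈ 4.9.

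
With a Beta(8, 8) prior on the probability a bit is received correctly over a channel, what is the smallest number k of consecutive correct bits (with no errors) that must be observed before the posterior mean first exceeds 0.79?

k = 23

After k correct bits and 0 errors the posterior is Beta(8+k, 8), with mean (8+k)/(8+8+k).
Set (8+k)/(16+k) > 0.79 and solve: k > (0.79·16 − 8)/(1 − 0.79) = 22.095.
The smallest integer exceeding 22.095 is 23, and checking k=23: (31)/(39) = 0.7949 > 0.79.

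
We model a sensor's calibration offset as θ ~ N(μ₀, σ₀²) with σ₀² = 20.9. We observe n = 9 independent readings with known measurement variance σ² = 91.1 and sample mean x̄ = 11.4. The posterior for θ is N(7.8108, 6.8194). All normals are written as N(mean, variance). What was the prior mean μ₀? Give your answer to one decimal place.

The posterior mean is a precision-weighted average: μ_n = (τ₀μ₀ + τ_data·x̄)/(τ₀+τ_data), with τ₀=1/σ₀² and τ_data=n/σ².
Here τ₀ = 1/20.9 = 0.047847 and τ_data = 9/91.1 = 0.098793, so τ_n = 0.146640.
Rearranging for μ₀: μ₀ = (μ_n·τ_n − τ_data·x̄)/τ₀ = (7.8108·0.146640 − 0.098793·11.4) / 0.047847 = 0.019136/0.047847 ≈ 0.4.

μ₀ = 0.4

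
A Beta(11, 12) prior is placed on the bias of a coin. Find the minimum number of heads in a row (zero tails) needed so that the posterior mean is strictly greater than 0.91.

k = 111

After k heads and 0 tails the posterior is Beta(11+k, 12), with mean (11+k)/(11+12+k).
Set (11+k)/(23+k) > 0.91 and solve: k > (0.91·23 − 11)/(1 − 0.91) = 110.333.
The smallest integer exceeding 110.333 is 111, and checking k=111: (122)/(134) = 0.9104 > 0.91.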